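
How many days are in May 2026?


May 2026

31 days


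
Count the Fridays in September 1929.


September 1929 has 30 days
Anchor: Jan 1, 1929. With p = 1929 - 1 = 1928: (p + p//4 - p//100 + p//400) mod 7 = (1928 + 482 - 19 + 4) mod 7 = 2395 mod 7 = 1 -> Tuesday (Mon=0 ... Sun=6)
Days before September (Jan-Aug): 243; September 1 index = (1 + 243) mod 7 = 6 -> Sunday
First Friday is September 6
Fridays: 6, 13, 20, 27

4 Fridays


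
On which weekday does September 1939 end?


September 1939 has 30 days
Anchor: Jan 1, 1939. With p = 1939 - 1 = 1938: (p + p//4 - p//100 + p//400) mod 7 = (1938 + 484 - 19 + 4) mod 7 = 2407 mod 7 = 6 -> Sunday (Mon=0 ... Sun=6)
Days before September (Jan-Aug): 243; September 1 index = (6 + 243) mod 7 = 4 -> Friday
Last day offset: 30 - 1 = 29 days
Weekday index = (4 + 29) mod 7 = 5

Saturday, September 30


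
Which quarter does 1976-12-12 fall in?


Month: December (month 12)
Q1: Jan-Mar, Q2: Apr-Jun, Q3: Jul-Sep, Q4: Oct-Dec

Q4


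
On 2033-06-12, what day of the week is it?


Date: June 12, 2033
Anchor: Jan 1, 2033. With p = 2033 - 1 = 2032: (p + p//4 - p//100 + p//400) mod 7 = (2032 + 508 - 20 + 5) mod 7 = 2525 mod 7 = 5 -> Saturday (Mon=0 ... Sun=6)
Days before June (Jan-May): 151; offset = 151 + 12 - 1 = 162
Weekday index = (5 + 162) mod 7 = 6

Day of the week: Sunday


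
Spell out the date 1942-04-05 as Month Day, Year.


ISO 1942-04-05 parses as year=1942, month=04, day=05
Month 4 -> April

April 5, 1942


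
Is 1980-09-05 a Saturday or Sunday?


Anchor: Jan 1, 1980. With p = 1980 - 1 = 1979: (p + p//4 - p//100 + p//400) mod 7 = (1979 + 494 - 19 + 4) mod 7 = 2458 mod 7 = 1 -> Tuesday (Mon=0 ... Sun=6)
Day of year: 249; offset = 248
Weekday index = (1 + 248) mod 7 = 4 -> Friday
Weekend days: Saturday, Sunday

No


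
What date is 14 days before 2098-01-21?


Start: 2098-01-21, subtract 14 days
21 - 14 = 7 stays within January 2098

Result: 2098-01-07


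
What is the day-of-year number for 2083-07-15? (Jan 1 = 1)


Date: July 15, 2083
Days in months 1 through 6: 181
Plus 15 days in July

Day of year: 196


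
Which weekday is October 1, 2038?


Target: October 1, 2038
Anchor: Jan 1, 2038. With p = 2038 - 1 = 2037: (p + p//4 - p//100 + p//400) mod 7 = (2037 + 509 - 20 + 5) mod 7 = 2531 mod 7 = 4 -> Friday (Mon=0 ... Sun=6)
Days before October (Jan-Sep): 273 days
Weekday index = (4 + 273) mod 7 = 4

Friday


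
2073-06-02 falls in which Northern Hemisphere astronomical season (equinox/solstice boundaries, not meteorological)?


Date: June 2
Astronomical Spring (approx.; exact equinox/solstice day varies by year): March 20 to June 20
June 2 falls within the Spring window

Spring


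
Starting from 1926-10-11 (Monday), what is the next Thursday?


Current: Monday
Target: Thursday
Days ahead: 3

Next Thursday: 1926-10-14


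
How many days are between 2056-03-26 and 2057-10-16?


From 2056-03-26 to 2057-10-16
2056-03-26: days before March = 31 + 29 = 60 (2056 is a leap year); day of year = 60 + 26 = 86
2057-10-16: days before October = 31 + 28 + 31 + 30 + 31 + 30 + 31 + 31 + 30 = 273 (2057 is not a leap year); day of year = 273 + 16 = 289
Rest of 2056: 366 - 86 = 280
Total = 280 + 289 = 569

569 days


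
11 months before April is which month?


April is month 4
4 - 11 = -7; wrap: -7 + 12 = 5

May


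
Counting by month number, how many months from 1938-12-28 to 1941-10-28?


From December 1938 to October 1941
3 years * 12 = 36 months, minus 2 months = 34

34 months


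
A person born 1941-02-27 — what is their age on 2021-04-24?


Birth: 1941-02-27
Reference: 2021-04-24
Year difference: 2021 - 1941 = 80

80 years old


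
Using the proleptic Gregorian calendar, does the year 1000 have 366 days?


Gregorian leap year rule: divisible by 4, but not by 100, unless also by 400.
1000 is divisible by 100 but not 400 -> not a leap year

No


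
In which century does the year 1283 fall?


Century = (year - 1) // 100 + 1
= (1283 - 1) // 100 + 1
= 1282 // 100 + 1
= 12 + 1

13th century


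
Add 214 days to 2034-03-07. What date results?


Start: 2034-03-07, add 214 days
March 2034 has 31 days: 31 - 7 = 24 days to March 31 -> 190 left
April 2034 has 30 days -> 160 left
May 2034 has 31 days -> 129 left
June 2034 has 30 days -> 99 left
July 2034 has 31 days -> 68 left
August 2034 has 31 days -> 37 left
September 2034 has 30 days -> 7 left
October 2034: 7 <= 31 -> lands on October 7

Result: 2034-10-07


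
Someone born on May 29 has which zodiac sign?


Date: May 29
Conventional tropical zodiac dates: Gemini from May 21 onward; Cancer starts June 21
May 29 falls within the Gemini range

Gemini


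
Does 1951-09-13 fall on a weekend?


Anchor: Jan 1, 1951. With p = 1951 - 1 = 1950: (p + p//4 - p//100 + p//400) mod 7 = (1950 + 487 - 19 + 4) mod 7 = 2422 mod 7 = 0 -> Monday (Mon=0 ... Sun=6)
Day of year: 256; offset = 255
Weekday index = (0 + 255) mod 7 = 3 -> Thursday
Weekend days: Saturday, Sunday

No


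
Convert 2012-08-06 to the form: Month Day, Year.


ISO 2012-08-06 parses as year=2012, month=08, day=06
Month 8 -> August

August 6, 2012


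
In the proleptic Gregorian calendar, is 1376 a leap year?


Gregorian leap year rule: divisible by 4, but not by 100, unless also by 400.
1376 is divisible by 4 but not 100 -> leap year

Yes


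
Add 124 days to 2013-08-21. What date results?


Start: 2013-08-21, add 124 days
August 2013 has 31 days: 31 - 21 = 10 days to August 31 -> 114 left
September 2013 has 30 days -> 84 left
October 2013 has 31 days -> 53 left
November 2013 has 30 days -> 23 left
December 2013: 23 <= 31 -> lands on December 23

Result: 2013-12-23


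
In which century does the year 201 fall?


Century = (year - 1) // 100 + 1
= (201 - 1) // 100 + 1
= 200 // 100 + 1
= 2 + 1

3rd century


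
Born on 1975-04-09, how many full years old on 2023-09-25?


Birth: 1975-04-09
Reference: 2023-09-25
Year difference: 2023 - 1975 = 48

48 years old


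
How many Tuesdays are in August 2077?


August 2077 has 31 days
Anchor: Jan 1, 2077. With p = 2077 - 1 = 2076: (p + p//4 - p//100 + p//400) mod 7 = (2076 + 519 - 20 + 5) mod 7 = 2580 mod 7 = 4 -> Friday (Mon=0 ... Sun=6)
Days before August (Jan-Jul): 212; August 1 index = (4 + 212) mod 7 = 6 -> Sunday
First Tuesday is August 3
Tuesdays: 3, 10, 17, 24, 31

5 Tuesdays


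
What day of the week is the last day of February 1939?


February 1939 has 28 days
Anchor: Jan 1, 1939. With p = 1939 - 1 = 1938: (p + p//4 - p//100 + p//400) mod 7 = (1938 + 484 - 19 + 4) mod 7 = 2407 mod 7 = 6 -> Sunday (Mon=0 ... Sun=6)
Days before February (Jan): 31; February 1 index = (6 + 31) mod 7 = 2 -> Wednesday
Last day offset: 28 - 1 = 27 days
Weekday index = (2 + 27) mod 7 = 1

Tuesday, February 28


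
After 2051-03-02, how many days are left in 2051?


Day of year: 61 of 365
Remaining = 365 - 61

304 days


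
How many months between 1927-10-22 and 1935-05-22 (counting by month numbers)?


From October 1927 to May 1935
8 years * 12 = 96 months, minus 5 months = 91

91 months


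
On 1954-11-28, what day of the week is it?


Date: November 28, 1954
Anchor: Jan 1, 1954. With p = 1954 - 1 = 1953: (p + p//4 - p//100 + p//400) mod 7 = (1953 + 488 - 19 + 4) mod 7 = 2426 mod 7 = 4 -> Friday (Mon=0 ... Sun=6)
Days before November (Jan-Oct): 304; offset = 304 + 28 - 1 = 331
Weekday index = (4 + 331) mod 7 = 6

Day of the week: Sunday


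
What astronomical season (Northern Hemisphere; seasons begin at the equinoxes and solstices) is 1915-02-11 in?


Date: February 11
Astronomical Winter (approx.; exact equinox/solstice day varies by year): December 21 to March 19
February 11 falls within the Winter window

Winter


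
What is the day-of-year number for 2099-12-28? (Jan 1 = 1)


Date: December 28, 2099
Days in months 1 through 11: 334
Plus 28 days in December

Day of year: 362


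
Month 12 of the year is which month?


Month 12 of 12

December


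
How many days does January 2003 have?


January 2003

31 days


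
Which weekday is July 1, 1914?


Target: July 1, 1914
Anchor: Jan 1, 1914. With p = 1914 - 1 = 1913: (p + p//4 - p//100 + p//400) mod 7 = (1913 + 478 - 19 + 4) mod 7 = 2376 mod 7 = 3 -> Thursday (Mon=0 ... Sun=6)
Days before July (Jan-Jun): 181 days
Weekday index = (3 + 181) mod 7 = 2

Wednesday


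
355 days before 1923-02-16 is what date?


Start: 1923-02-16, subtract 355 days
Back 16 days from February 16 reaches January 31, 1923 -> 339 left
January 1923 has 31 days -> back to December 31, 1922 -> 308 left
December 1922 has 31 days -> back to November 30, 1922 -> 277 left
November 1922 has 30 days -> back to October 31, 1922 -> 247 left
October 1922 has 31 days -> back to September 30, 1922 -> 216 left
September 1922 has 30 days -> back to August 31, 1922 -> 186 left
August 1922 has 31 days -> back to July 31, 1922 -> 155 left
July 1922 has 31 days -> back to June 30, 1922 -> 124 left
June 1922 has 30 days -> back to May 31, 1922 -> 94 left
May 1922 has 31 days -> back to April 30, 1922 -> 63 left
April 1922 has 30 days -> back to March 31, 1922 -> 33 left
March 1922 has 31 days -> back to February 28, 1922 -> 2 left
February 1922: 28 - 2 = 26 -> lands on February 26

Result: 1922-02-26


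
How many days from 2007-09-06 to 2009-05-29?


From 2007-09-06 to 2009-05-29
2007-09-06: days before September = 31 + 28 + 31 + 30 + 31 + 30 + 31 + 31 = 243 (2007 is not a leap year); day of year = 243 + 6 = 249
2009-05-29: days before May = 31 + 28 + 31 + 30 = 120 (2009 is not a leap year); day of year = 120 + 29 = 149
Rest of 2007: 365 - 249 = 116
Full years 2008 (366): 366
Total = 116 + 366 + 149 = 631

631 days


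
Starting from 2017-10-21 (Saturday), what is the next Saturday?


Current: Saturday
Target: Saturday
Days ahead: 7

Next Saturday: 2017-10-28


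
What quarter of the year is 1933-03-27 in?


Month: March (month 3)
Q1: Jan-Mar, Q2: Apr-Jun, Q3: Jul-Sep, Q4: Oct-Dec

Q1


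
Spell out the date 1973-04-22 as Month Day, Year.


ISO 1973-04-22 parses as year=1973, month=04, day=22
Month 4 -> April

April 22, 1973


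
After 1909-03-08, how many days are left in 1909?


Day of year: 67 of 365
Remaining = 365 - 67

298 days


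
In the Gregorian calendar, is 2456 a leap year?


Gregorian leap year rule: divisible by 4, but not by 100, unless also by 400.
2456 is divisible by 4 but not 100 -> leap year

Yes


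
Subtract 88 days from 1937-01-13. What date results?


Start: 1937-01-13, subtract 88 days
Back 13 days from January 13 reaches December 31, 1936 -> 75 left
December 1936 has 31 days -> back to November 30, 1936 -> 44 left
November 1936 has 30 days -> back to October 31, 1936 -> 14 left
October 1936: 31 - 14 = 17 -> lands on October 17

Result: 1936-10-17


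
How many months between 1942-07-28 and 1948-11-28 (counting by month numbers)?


From July 1942 to November 1948
6 years * 12 = 72 months, plus 4 months = 76

76 months


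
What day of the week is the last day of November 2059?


November 2059 has 30 days
Anchor: Jan 1, 2059. With p = 2059 - 1 = 2058: (p + p//4 - p//100 + p//400) mod 7 = (2058 + 514 - 20 + 5) mod 7 = 2557 mod 7 = 2 -> Wednesday (Mon=0 ... Sun=6)
Days before November (Jan-Oct): 304; November 1 index = (2 + 304) mod 7 = 5 -> Saturday
Last day offset: 30 - 1 = 29 days
Weekday index = (5 + 29) mod 7 = 6

Sunday, November 30


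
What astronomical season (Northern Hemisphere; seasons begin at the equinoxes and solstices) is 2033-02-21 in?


Date: February 21
Astronomical Winter (approx.; exact equinox/solstice day varies by year): December 21 to March 19
February 21 falls within the Winter window

Winter


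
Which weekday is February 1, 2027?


Target: February 1, 2027
Anchor: Jan 1, 2027. With p = 2027 - 1 = 2026: (p + p//4 - p//100 + p//400) mod 7 = (2026 + 506 - 20 + 5) mod 7 = 2517 mod 7 = 4 -> Friday (Mon=0 ... Sun=6)
Days before February (Jan): 31 days
Weekday index = (4 + 31) mod 7 = 0

Monday


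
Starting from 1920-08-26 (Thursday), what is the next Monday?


Current: Thursday
Target: Monday
Days ahead: 4

Next Monday: 1920-08-30


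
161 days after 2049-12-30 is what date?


Start: 2049-12-30, add 161 days
December 2049 has 31 days: 31 - 30 = 1 day to December 31 -> 160 left
January 2050 has 31 days -> 129 left
February 2050 has 28 days -> 101 left
March 2050 has 31 days -> 70 left
April 2050 has 30 days -> 40 left
May 2050 has 31 days -> 9 left
June 2050: 9 <= 30 -> lands on June 9

Result: 2050-06-09


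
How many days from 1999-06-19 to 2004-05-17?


From 1999-06-19 to 2004-05-17
1999-06-19: days before June = 31 + 28 + 31 + 30 + 31 = 151 (1999 is not a leap year); day of year = 151 + 19 = 170
2004-05-17: days before May = 31 + 29 + 31 + 30 = 121 (2004 is a leap year); day of year = 121 + 17 = 138
Rest of 1999: 365 - 170 = 195
Full years 2000 (366), 2001 (365), 2002 (365), 2003 (365): 1461
Total = 195 + 1461 + 138 = 1794

1794 days


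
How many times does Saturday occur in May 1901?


May 1901 has 31 days
Anchor: Jan 1, 1901. With p = 1901 - 1 = 1900: (p + p//4 - p//100 + p//400) mod 7 = (1900 + 475 - 19 + 4) mod 7 = 2360 mod 7 = 1 -> Tuesday (Mon=0 ... Sun=6)
Days before May (Jan-Apr): 120; May 1 index = (1 + 120) mod 7 = 2 -> Wednesday
First Saturday is May 4
Saturdays: 4, 11, 18, 25

4 Saturdays


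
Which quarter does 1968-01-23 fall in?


Month: January (month 1)
Q1: Jan-Mar, Q2: Apr-Jun, Q3: Jul-Sep, Q4: Oct-Dec

Q1


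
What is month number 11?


Month 11 of 12

November


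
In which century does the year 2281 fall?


Century = (year - 1) // 100 + 1
= (2281 - 1) // 100 + 1
= 2280 // 100 + 1
= 22 + 1

23rd century


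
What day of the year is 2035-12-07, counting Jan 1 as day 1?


Date: December 7, 2035
Days in months 1 through 11: 334
Plus 7 days in December

Day of year: 341


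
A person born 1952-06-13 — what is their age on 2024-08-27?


Birth: 1952-06-13
Reference: 2024-08-27
Year difference: 2024 - 1952 = 72

72 years old


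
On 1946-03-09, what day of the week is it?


Date: March 9, 1946
Anchor: Jan 1, 1946. With p = 1946 - 1 = 1945: (p + p//4 - p//100 + p//400) mod 7 = (1945 + 486 - 19 + 4) mod 7 = 2416 mod 7 = 1 -> Tuesday (Mon=0 ... Sun=6)
Days before March (Jan-Feb): 59; offset = 59 + 9 - 1 = 67
Weekday index = (1 + 67) mod 7 = 5

Day of the week: Saturday


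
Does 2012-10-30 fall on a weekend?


Anchor: Jan 1, 2012. With p = 2012 - 1 = 2011: (p + p//4 - p//100 + p//400) mod 7 = (2011 + 502 - 20 + 5) mod 7 = 2498 mod 7 = 6 -> Sunday (Mon=0 ... Sun=6)
Day of year: 304; offset = 303
Weekday index = (6 + 303) mod 7 = 1 -> Tuesday
Weekend days: Saturday, Sunday

No


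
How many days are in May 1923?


May 1923

31 days


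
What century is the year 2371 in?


Century = (year - 1) // 100 + 1
= (2371 - 1) // 100 + 1
= 2370 // 100 + 1
= 23 + 1

24th century


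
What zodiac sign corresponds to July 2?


Date: July 2
Conventional tropical zodiac dates: Cancer from June 21 onward; Leo starts July 23
July 2 falls within the Cancer range

Cancer


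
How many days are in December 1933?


December 1933

31 days


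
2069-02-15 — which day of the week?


Date: February 15, 2069
Anchor: Jan 1, 2069. With p = 2069 - 1 = 2068: (p + p//4 - p//100 + p//400) mod 7 = (2068 + 517 - 20 + 5) mod 7 = 2570 mod 7 = 1 -> Tuesday (Mon=0 ... Sun=6)
Days before February (Jan): 31; offset = 31 + 15 - 1 = 45
Weekday index = (1 + 45) mod 7 = 4

Day of the week: Friday


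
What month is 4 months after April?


April is month 4
4 + 4 = 8

August


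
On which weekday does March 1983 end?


March 1983 has 31 days
Anchor: Jan 1, 1983. With p = 1983 - 1 = 1982: (p + p//4 - p//100 + p//400) mod 7 = (1982 + 495 - 19 + 4) mod 7 = 2462 mod 7 = 5 -> Saturday (Mon=0 ... Sun=6)
Days before March (Jan-Feb): 59; March 1 index = (5 + 59) mod 7 = 1 -> Tuesday
Last day offset: 31 - 1 = 30 days
Weekday index = (1 + 30) mod 7 = 3

Thursday, March 31


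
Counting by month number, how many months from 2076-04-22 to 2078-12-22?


From April 2076 to December 2078
2 years * 12 = 24 months, plus 8 months = 32

32 months


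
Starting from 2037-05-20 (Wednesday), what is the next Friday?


Current: Wednesday
Target: Friday
Days ahead: 2

Next Friday: 2037-05-22


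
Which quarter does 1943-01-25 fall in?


Month: January (month 1)
Q1: Jan-Mar, Q2: Apr-Jun, Q3: Jul-Sep, Q4: Oct-Dec

Q1


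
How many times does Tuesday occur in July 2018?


July 2018 has 31 days
Anchor: Jan 1, 2018. With p = 2018 - 1 = 2017: (p + p//4 - p//100 + p//400) mod 7 = (2017 + 504 - 20 + 5) mod 7 = 2506 mod 7 = 0 -> Monday (Mon=0 ... Sun=6)
Days before July (Jan-Jun): 181; July 1 index = (0 + 181) mod 7 = 6 -> Sunday
First Tuesday is July 3
Tuesdays: 3, 10, 17, 24, 31

5 Tuesdays


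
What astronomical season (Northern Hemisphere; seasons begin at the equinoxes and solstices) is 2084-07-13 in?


Date: July 13
Astronomical Summer (approx.; exact equinox/solstice day varies by year): June 21 to September 21
July 13 falls within the Summer window

Summer


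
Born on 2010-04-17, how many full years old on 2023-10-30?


Birth: 2010-04-17
Reference: 2023-10-30
Year difference: 2023 - 2010 = 13

13 years old


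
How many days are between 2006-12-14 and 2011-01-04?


From 2006-12-14 to 2011-01-04
2006-12-14: days before December = 31 + 28 + 31 + 30 + 31 + 30 + 31 + 31 + 30 + 31 + 30 = 334 (2006 is not a leap year); day of year = 334 + 14 = 348
2011-01-04: day of year = 4
Rest of 2006: 365 - 348 = 17
Full years 2007 (365), 2008 (366), 2009 (365), 2010 (365): 1461
Total = 17 + 1461 + 4 = 1482

1482 days


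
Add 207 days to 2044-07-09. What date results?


Start: 2044-07-09, add 207 days
July 2044 has 31 days: 31 - 9 = 22 days to July 31 -> 185 left
August 2044 has 31 days -> 154 left
September 2044 has 30 days -> 124 left
October 2044 has 31 days -> 93 left
November 2044 has 30 days -> 63 left
December 2044 has 31 days -> 32 left
January 2045 has 31 days -> 1 left
February 2045: 1 <= 28 -> lands on February 1

Result: 2045-02-01


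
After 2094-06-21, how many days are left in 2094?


Day of year: 172 of 365
Remaining = 365 - 172

193 days


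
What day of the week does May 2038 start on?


Target: May 1, 2038
Anchor: Jan 1, 2038. With p = 2038 - 1 = 2037: (p + p//4 - p//100 + p//400) mod 7 = (2037 + 509 - 20 + 5) mod 7 = 2531 mod 7 = 4 -> Friday (Mon=0 ... Sun=6)
Days before May (Jan-Apr): 120 days
Weekday index = (4 + 120) mod 7 = 5

Saturday


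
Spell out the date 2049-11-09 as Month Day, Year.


ISO 2049-11-09 parses as year=2049, month=11, day=09
Month 11 -> November

November 9, 2049


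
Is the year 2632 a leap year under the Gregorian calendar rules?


Gregorian leap year rule: divisible by 4, but not by 100, unless also by 400.
2632 is divisible by 4 but not 100 -> leap year

Yes


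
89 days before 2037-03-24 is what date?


Start: 2037-03-24, subtract 89 days
Back 24 days from March 24 reaches February 28, 2037 -> 65 left
February 2037 has 28 days -> back to January 31, 2037 -> 37 left
January 2037 has 31 days -> back to December 31, 2036 -> 6 left
December 2036: 31 - 6 = 25 -> lands on December 25

Result: 2036-12-25


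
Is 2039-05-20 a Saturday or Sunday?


Anchor: Jan 1, 2039. With p = 2039 - 1 = 2038: (p + p//4 - p//100 + p//400) mod 7 = (2038 + 509 - 20 + 5) mod 7 = 2532 mod 7 = 5 -> Saturday (Mon=0 ... Sun=6)
Day of year: 140; offset = 139
Weekday index = (5 + 139) mod 7 = 4 -> Friday
Weekend days: Saturday, Sunday

No


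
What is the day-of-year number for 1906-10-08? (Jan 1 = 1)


Date: October 8, 1906
Days in months 1 through 9: 273
Plus 8 days in October

Day of year: 281


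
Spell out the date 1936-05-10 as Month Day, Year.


ISO 1936-05-10 parses as year=1936, month=05, day=10
Month 5 -> May

May 10, 1936


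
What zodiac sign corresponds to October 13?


Date: October 13
Conventional tropical zodiac dates: Libra from September 23 onward; Scorpio starts October 23
October 13 falls within the Libra range

Libra


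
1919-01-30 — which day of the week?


Date: January 30, 1919
Anchor: Jan 1, 1919. With p = 1919 - 1 = 1918: (p + p//4 - p//100 + p//400) mod 7 = (1918 + 479 - 19 + 4) mod 7 = 2382 mod 7 = 2 -> Wednesday (Mon=0 ... Sun=6)
Days into year = 30 - 1 = 29
Weekday index = (2 + 29) mod 7 = 3

Day of the week: Thursday


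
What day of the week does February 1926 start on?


Target: February 1, 1926
Anchor: Jan 1, 1926. With p = 1926 - 1 = 1925: (p + p//4 - p//100 + p//400) mod 7 = (1925 + 481 - 19 + 4) mod 7 = 2391 mod 7 = 4 -> Friday (Mon=0 ... Sun=6)
Days before February (Jan): 31 days
Weekday index = (4 + 31) mod 7 = 0

Monday


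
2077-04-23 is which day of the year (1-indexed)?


Date: April 23, 2077
Days in months 1 through 3: 90
Plus 23 days in April

Day of year: 113


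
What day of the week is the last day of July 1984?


July 1984 has 31 days
Anchor: Jan 1, 1984. With p = 1984 - 1 = 1983: (p + p//4 - p//100 + p//400) mod 7 = (1983 + 495 - 19 + 4) mod 7 = 2463 mod 7 = 6 -> Sunday (Mon=0 ... Sun=6)
Days before July (Jan-Jun): 182; July 1 index = (6 + 182) mod 7 = 6 -> Sunday
Last day offset: 31 - 1 = 30 days
Weekday index = (6 + 30) mod 7 = 1

Tuesday, July 31


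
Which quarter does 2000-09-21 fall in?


Month: September (month 9)
Q1: Jan-Mar, Q2: Apr-Jun, Q3: Jul-Sep, Q4: Oct-Dec

Q3


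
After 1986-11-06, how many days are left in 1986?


Day of year: 310 of 365
Remaining = 365 - 310

55 days


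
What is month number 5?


Month 5 of 12

May


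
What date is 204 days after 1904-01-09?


Start: 1904-01-09, add 204 days
January 1904 has 31 days: 31 - 9 = 22 days to January 31 -> 182 left
February 1904 has 29 days -> 153 left
March 1904 has 31 days -> 122 left
April 1904 has 30 days -> 92 left
May 1904 has 31 days -> 61 left
June 1904 has 30 days -> 31 left
July 1904: 31 <= 31 -> lands on July 31

Result: 1904-07-31


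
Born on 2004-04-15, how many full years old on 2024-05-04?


Birth: 2004-04-15
Reference: 2024-05-04
Year difference: 2024 - 2004 = 20

20 years old


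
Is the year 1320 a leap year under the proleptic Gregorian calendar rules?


Gregorian leap year rule: divisible by 4, but not by 100, unless also by 400.
1320 is divisible by 4 but not 100 -> leap year

Yes


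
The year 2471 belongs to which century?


Century = (year - 1) // 100 + 1
= (2471 - 1) // 100 + 1
= 2470 // 100 + 1
= 24 + 1

25th century


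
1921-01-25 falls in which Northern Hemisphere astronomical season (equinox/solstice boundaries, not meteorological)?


Date: January 25
Astronomical Winter (approx.; exact equinox/solstice day varies by year): December 21 to March 19
January 25 falls within the Winter window

Winter


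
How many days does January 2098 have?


January 2098

31 days


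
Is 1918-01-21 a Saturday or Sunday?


Anchor: Jan 1, 1918. With p = 1918 - 1 = 1917: (p + p//4 - p//100 + p//400) mod 7 = (1917 + 479 - 19 + 4) mod 7 = 2381 mod 7 = 1 -> Tuesday (Mon=0 ... Sun=6)
Day of year: 21; offset = 20
Weekday index = (1 + 20) mod 7 = 0 -> Monday
Weekend days: Saturday, Sunday

No


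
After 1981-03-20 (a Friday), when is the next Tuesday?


Current: Friday
Target: Tuesday
Days ahead: 4

Next Tuesday: 1981-03-24


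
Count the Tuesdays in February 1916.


February 1916 has 29 days
Anchor: Jan 1, 1916. With p = 1916 - 1 = 1915: (p + p//4 - p//100 + p//400) mod 7 = (1915 + 478 - 19 + 4) mod 7 = 2378 mod 7 = 5 -> Saturday (Mon=0 ... Sun=6)
Days before February (Jan): 31; February 1 index = (5 + 31) mod 7 = 1 -> Tuesday
First Tuesday is February 1
Tuesdays: 1, 8, 15, 22, 29

5 Tuesdays


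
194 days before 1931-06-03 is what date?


Start: 1931-06-03, subtract 194 days
Back 3 days from June 3 reaches May 31, 1931 -> 191 left
May 1931 has 31 days -> back to April 30, 1931 -> 160 left
April 1931 has 30 days -> back to March 31, 1931 -> 130 left
March 1931 has 31 days -> back to February 28, 1931 -> 99 left
February 1931 has 28 days -> back to January 31, 1931 -> 71 left
January 1931 has 31 days -> back to December 31, 1930 -> 40 left
December 1930 has 31 days -> back to November 30, 1930 -> 9 left
November 1930: 30 - 9 = 21 -> lands on November 21

Result: 1930-11-21


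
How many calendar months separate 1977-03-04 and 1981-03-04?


From March 1977 to March 1981
4 years * 12 = 48 months = 48

48 months


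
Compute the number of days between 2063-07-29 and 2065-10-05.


From 2063-07-29 to 2065-10-05
2063-07-29: days before July = 31 + 28 + 31 + 30 + 31 + 30 = 181 (2063 is not a leap year); day of year = 181 + 29 = 210
2065-10-05: days before October = 31 + 28 + 31 + 30 + 31 + 30 + 31 + 31 + 30 = 273 (2065 is not a leap year); day of year = 273 + 5 = 278
Rest of 2063: 365 - 210 = 155
Full years 2064 (366): 366
Total = 155 + 366 + 278 = 799

799 days


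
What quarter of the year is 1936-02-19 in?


Month: February (month 2)
Q1: Jan-Mar, Q2: Apr-Jun, Q3: Jul-Sep, Q4: Oct-Dec

Q1


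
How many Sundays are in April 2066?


April 2066 has 30 days
Anchor: Jan 1, 2066. With p = 2066 - 1 = 2065: (p + p//4 - p//100 + p//400) mod 7 = (2065 + 516 - 20 + 5) mod 7 = 2566 mod 7 = 4 -> Friday (Mon=0 ... Sun=6)
Days before April (Jan-Mar): 90; April 1 index = (4 + 90) mod 7 = 3 -> Thursday
First Sunday is April 4
Sundays: 4, 11, 18, 25

4 Sundays


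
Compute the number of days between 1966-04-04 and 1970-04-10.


From 1966-04-04 to 1970-04-10
1966-04-04: days before April = 31 + 28 + 31 = 90 (1966 is not a leap year); day of year = 90 + 4 = 94
1970-04-10: days before April = 31 + 28 + 31 = 90 (1970 is not a leap year); day of year = 90 + 10 = 100
Rest of 1966: 365 - 94 = 271
Full years 1967 (365), 1968 (366), 1969 (365): 1096
Total = 271 + 1096 + 100 = 1467

1467 days


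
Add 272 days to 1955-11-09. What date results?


Start: 1955-11-09, add 272 days
November 1955 has 30 days: 30 - 9 = 21 days to November 30 -> 251 left
December 1955 has 31 days -> 220 left
January 1956 has 31 days -> 189 left
February 1956 has 29 days -> 160 left
March 1956 has 31 days -> 129 left
April 1956 has 30 days -> 99 left
May 1956 has 31 days -> 68 left
June 1956 has 30 days -> 38 left
July 1956 has 31 days -> 7 left
August 1956: 7 <= 31 -> lands on August 7

Result: 1956-08-07


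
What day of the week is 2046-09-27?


Date: September 27, 2046
Anchor: Jan 1, 2046. With p = 2046 - 1 = 2045: (p + p//4 - p//100 + p//400) mod 7 = (2045 + 511 - 20 + 5) mod 7 = 2541 mod 7 = 0 -> Monday (Mon=0 ... Sun=6)
Days before September (Jan-Aug): 243; offset = 243 + 27 - 1 = 269
Weekday index = (0 + 269) mod 7 = 3

Day of the week: Thursday


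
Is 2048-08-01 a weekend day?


Anchor: Jan 1, 2048. With p = 2048 - 1 = 2047: (p + p//4 - p//100 + p//400) mod 7 = (2047 + 511 - 20 + 5) mod 7 = 2543 mod 7 = 2 -> Wednesday (Mon=0 ... Sun=6)
Day of year: 214; offset = 213
Weekday index = (2 + 213) mod 7 = 5 -> Saturday
Weekend days: Saturday, Sunday

Yes


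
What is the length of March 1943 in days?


March 1943

31 days


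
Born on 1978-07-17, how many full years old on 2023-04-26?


Birth: 1978-07-17
Reference: 2023-04-26
Year difference: 2023 - 1978 = 45
Birthday not yet reached in 2023, subtract 1

44 years old


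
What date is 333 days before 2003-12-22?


Start: 2003-12-22, subtract 333 days
Back 22 days from December 22 reaches November 30, 2003 -> 311 left
November 2003 has 30 days -> back to October 31, 2003 -> 281 left
October 2003 has 31 days -> back to September 30, 2003 -> 250 left
September 2003 has 30 days -> back to August 31, 2003 -> 220 left
August 2003 has 31 days -> back to July 31, 2003 -> 189 left
July 2003 has 31 days -> back to June 30, 2003 -> 158 left
June 2003 has 30 days -> back to May 31, 2003 -> 128 left
May 2003 has 31 days -> back to April 30, 2003 -> 97 left
April 2003 has 30 days -> back to March 31, 2003 -> 67 left
March 2003 has 31 days -> back to February 28, 2003 -> 36 left
February 2003 has 28 days -> back to January 31, 2003 -> 8 left
January 2003: 31 - 8 = 23 -> lands on January 23

Result: 2003-01-23


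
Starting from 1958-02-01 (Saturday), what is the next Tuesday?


Current: Saturday
Target: Tuesday
Days ahead: 3

Next Tuesday: 1958-02-04


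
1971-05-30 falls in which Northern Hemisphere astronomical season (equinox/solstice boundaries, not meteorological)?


Date: May 30
Astronomical Spring (approx.; exact equinox/solstice day varies by year): March 20 to June 20
May 30 falls within the Spring window

Spring


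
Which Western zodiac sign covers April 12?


Date: April 12
Conventional tropical zodiac dates: Aries from March 21 onward; Taurus starts April 20
April 12 falls within the Aries range

Aries


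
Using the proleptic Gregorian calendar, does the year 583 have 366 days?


Gregorian leap year rule: divisible by 4, but not by 100, unless also by 400.
583 is not divisible by 4 -> not a leap year

No


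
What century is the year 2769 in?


Century = (year - 1) // 100 + 1
= (2769 - 1) // 100 + 1
= 2768 // 100 + 1
= 27 + 1

28th century


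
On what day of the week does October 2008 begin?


Target: October 1, 2008
Anchor: Jan 1, 2008. With p = 2008 - 1 = 2007: (p + p//4 - p//100 + p//400) mod 7 = (2007 + 501 - 20 + 5) mod 7 = 2493 mod 7 = 1 -> Tuesday (Mon=0 ... Sun=6)
Days before October (Jan-Sep): 274 days
Weekday index = (1 + 274) mod 7 = 2

Wednesday


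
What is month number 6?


Month 6 of 12

June


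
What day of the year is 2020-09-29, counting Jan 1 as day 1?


Date: September 29, 2020
Days in months 1 through 8: 244
Plus 29 days in September

Day of year: 273


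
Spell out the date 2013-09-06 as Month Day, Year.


ISO 2013-09-06 parses as year=2013, month=09, day=06
Month 9 -> September

September 6, 2013


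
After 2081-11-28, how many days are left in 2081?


Day of year: 332 of 365
Remaining = 365 - 332

33 days


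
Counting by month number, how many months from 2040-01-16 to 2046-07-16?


From January 2040 to July 2046
6 years * 12 = 72 months, plus 6 months = 78

78 months


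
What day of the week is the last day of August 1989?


August 1989 has 31 days
Anchor: Jan 1, 1989. With p = 1989 - 1 = 1988: (p + p//4 - p//100 + p//400) mod 7 = (1988 + 497 - 19 + 4) mod 7 = 2470 mod 7 = 6 -> Sunday (Mon=0 ... Sun=6)
Days before August (Jan-Jul): 212; August 1 index = (6 + 212) mod 7 = 1 -> Tuesday
Last day offset: 31 - 1 = 30 days
Weekday index = (1 + 30) mod 7 = 3

Thursday, August 31


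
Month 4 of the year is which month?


Month 4 of 12

April


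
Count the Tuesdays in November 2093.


November 2093 has 30 days
Anchor: Jan 1, 2093. With p = 2093 - 1 = 2092: (p + p//4 - p//100 + p//400) mod 7 = (2092 + 523 - 20 + 5) mod 7 = 2600 mod 7 = 3 -> Thursday (Mon=0 ... Sun=6)
Days before November (Jan-Oct): 304; November 1 index = (3 + 304) mod 7 = 6 -> Sunday
First Tuesday is November 3
Tuesdays: 3, 10, 17, 24

4 Tuesdays


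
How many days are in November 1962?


November 1962

30 days


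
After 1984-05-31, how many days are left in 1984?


Day of year: 152 of 366
Remaining = 366 - 152

214 days


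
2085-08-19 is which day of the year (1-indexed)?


Date: August 19, 2085
Days in months 1 through 7: 212
Plus 19 days in August

Day of year: 231


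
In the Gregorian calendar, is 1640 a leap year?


Gregorian leap year rule: divisible by 4, but not by 100, unless also by 400.
1640 is divisible by 4 but not 100 -> leap year

Yes


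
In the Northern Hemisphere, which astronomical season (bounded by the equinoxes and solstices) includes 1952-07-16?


Date: July 16
Astronomical Summer (approx.; exact equinox/solstice day varies by year): June 21 to September 21
July 16 falls within the Summer window

Summer


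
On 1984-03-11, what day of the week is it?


Date: March 11, 1984
Anchor: Jan 1, 1984. With p = 1984 - 1 = 1983: (p + p//4 - p//100 + p//400) mod 7 = (1983 + 495 - 19 + 4) mod 7 = 2463 mod 7 = 6 -> Sunday (Mon=0 ... Sun=6)
Days before March (Jan-Feb): 60; offset = 60 + 11 - 1 = 70
Weekday index = (6 + 70) mod 7 = 6

Day of the week: Sunday


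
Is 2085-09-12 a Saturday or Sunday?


Anchor: Jan 1, 2085. With p = 2085 - 1 = 2084: (p + p//4 - p//100 + p//400) mod 7 = (2084 + 521 - 20 + 5) mod 7 = 2590 mod 7 = 0 -> Monday (Mon=0 ... Sun=6)
Day of year: 255; offset = 254
Weekday index = (0 + 254) mod 7 = 2 -> Wednesday
Weekend days: Saturday, Sunday

No


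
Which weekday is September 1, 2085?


Target: September 1, 2085
Anchor: Jan 1, 2085. With p = 2085 - 1 = 2084: (p + p//4 - p//100 + p//400) mod 7 = (2084 + 521 - 20 + 5) mod 7 = 2590 mod 7 = 0 -> Monday (Mon=0 ... Sun=6)
Days before September (Jan-Aug): 243 days
Weekday index = (0 + 243) mod 7 = 5

Saturday


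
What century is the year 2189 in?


Century = (year - 1) // 100 + 1
= (2189 - 1) // 100 + 1
= 2188 // 100 + 1
= 21 + 1

22nd century


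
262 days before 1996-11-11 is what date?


Start: 1996-11-11, subtract 262 days
Back 11 days from November 11 reaches October 31, 1996 -> 251 left
October 1996 has 31 days -> back to September 30, 1996 -> 220 left
September 1996 has 30 days -> back to August 31, 1996 -> 190 left
August 1996 has 31 days -> back to July 31, 1996 -> 159 left
July 1996 has 31 days -> back to June 30, 1996 -> 128 left
June 1996 has 30 days -> back to May 31, 1996 -> 98 left
May 1996 has 31 days -> back to April 30, 1996 -> 67 left
April 1996 has 30 days -> back to March 31, 1996 -> 37 left
March 1996 has 31 days -> back to February 29, 1996 -> 6 left
February 1996: 29 - 6 = 23 -> lands on February 23

Result: 1996-02-23


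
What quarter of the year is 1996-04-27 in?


Month: April (month 4)
Q1: Jan-Mar, Q2: Apr-Jun, Q3: Jul-Sep, Q4: Oct-Dec

Q2


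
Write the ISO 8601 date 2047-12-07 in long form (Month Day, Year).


ISO 2047-12-07 parses as year=2047, month=12, day=07
Month 12 -> December

December 7, 2047


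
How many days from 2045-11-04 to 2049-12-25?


From 2045-11-04 to 2049-12-25
2045-11-04: days before November = 31 + 28 + 31 + 30 + 31 + 30 + 31 + 31 + 30 + 31 = 304 (2045 is not a leap year); day of year = 304 + 4 = 308
2049-12-25: days before December = 31 + 28 + 31 + 30 + 31 + 30 + 31 + 31 + 30 + 31 + 30 = 334 (2049 is not a leap year); day of year = 334 + 25 = 359
Rest of 2045: 365 - 308 = 57
Full years 2046 (365), 2047 (365), 2048 (366): 1096
Total = 57 + 1096 + 359 = 1512

1512 days


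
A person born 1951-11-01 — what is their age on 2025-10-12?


Birth: 1951-11-01
Reference: 2025-10-12
Year difference: 2025 - 1951 = 74
Birthday not yet reached in 2025, subtract 1

73 years old


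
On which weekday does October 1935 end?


October 1935 has 31 days
Anchor: Jan 1, 1935. With p = 1935 - 1 = 1934: (p + p//4 - p//100 + p//400) mod 7 = (1934 + 483 - 19 + 4) mod 7 = 2402 mod 7 = 1 -> Tuesday (Mon=0 ... Sun=6)
Days before October (Jan-Sep): 273; October 1 index = (1 + 273) mod 7 = 1 -> Tuesday
Last day offset: 31 - 1 = 30 days
Weekday index = (1 + 30) mod 7 = 3

Thursday, October 31


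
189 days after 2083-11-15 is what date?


Start: 2083-11-15, add 189 days
November 2083 has 30 days: 30 - 15 = 15 days to November 30 -> 174 left
December 2083 has 31 days -> 143 left
January 2084 has 31 days -> 112 left
February 2084 has 29 days -> 83 left
March 2084 has 31 days -> 52 left
April 2084 has 30 days -> 22 left
May 2084: 22 <= 31 -> lands on May 22

Result: 2084-05-22


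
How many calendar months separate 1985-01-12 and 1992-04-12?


From January 1985 to April 1992
7 years * 12 = 84 months, plus 3 months = 87

87 months


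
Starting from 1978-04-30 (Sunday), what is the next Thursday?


Current: Sunday
Target: Thursday
Days ahead: 4

Next Thursday: 1978-05-04


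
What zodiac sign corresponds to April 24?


Date: April 24
Conventional tropical zodiac dates: Taurus from April 20 onward; Gemini starts May 21
April 24 falls within the Taurus range

Taurus


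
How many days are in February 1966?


February 1966 (leap year: no)

28 days


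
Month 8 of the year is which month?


Month 8 of 12

August


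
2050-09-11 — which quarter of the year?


Month: September (month 9)
Q1: Jan-Mar, Q2: Apr-Jun, Q3: Jul-Sep, Q4: Oct-Dec

Q3


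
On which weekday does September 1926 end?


September 1926 has 30 days
Anchor: Jan 1, 1926. With p = 1926 - 1 = 1925: (p + p//4 - p//100 + p//400) mod 7 = (1925 + 481 - 19 + 4) mod 7 = 2391 mod 7 = 4 -> Friday (Mon=0 ... Sun=6)
Days before September (Jan-Aug): 243; September 1 index = (4 + 243) mod 7 = 2 -> Wednesday
Last day offset: 30 - 1 = 29 days
Weekday index = (2 + 29) mod 7 = 3

Thursday, September 30


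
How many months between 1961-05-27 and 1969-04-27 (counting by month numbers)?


From May 1961 to April 1969
8 years * 12 = 96 months, minus 1 month = 95

95 months


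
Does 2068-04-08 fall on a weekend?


Anchor: Jan 1, 2068. With p = 2068 - 1 = 2067: (p + p//4 - p//100 + p//400) mod 7 = (2067 + 516 - 20 + 5) mod 7 = 2568 mod 7 = 6 -> Sunday (Mon=0 ... Sun=6)
Day of year: 99; offset = 98
Weekday index = (6 + 98) mod 7 = 6 -> Sunday
Weekend days: Saturday, Sunday

Yes


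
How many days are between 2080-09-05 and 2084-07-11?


From 2080-09-05 to 2084-07-11
2080-09-05: days before September = 31 + 29 + 31 + 30 + 31 + 30 + 31 + 31 = 244 (2080 is a leap year); day of year = 244 + 5 = 249
2084-07-11: days before July = 31 + 29 + 31 + 30 + 31 + 30 = 182 (2084 is a leap year); day of year = 182 + 11 = 193
Rest of 2080: 366 - 249 = 117
Full years 2081 (365), 2082 (365), 2083 (365): 1095
Total = 117 + 1095 + 193 = 1405

1405 days


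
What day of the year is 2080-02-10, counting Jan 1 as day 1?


Date: February 10, 2080
Days in months 1 through 1: 31
Plus 10 days in February

Day of year: 41


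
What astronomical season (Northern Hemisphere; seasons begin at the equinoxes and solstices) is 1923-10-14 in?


Date: October 14
Astronomical Autumn (approx.; exact equinox/solstice day varies by year): September 22 to December 20
October 14 falls within the Autumn window

Autumn


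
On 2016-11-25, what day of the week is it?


Date: November 25, 2016
Anchor: Jan 1, 2016. With p = 2016 - 1 = 2015: (p + p//4 - p//100 + p//400) mod 7 = (2015 + 503 - 20 + 5) mod 7 = 2503 mod 7 = 4 -> Friday (Mon=0 ... Sun=6)
Days before November (Jan-Oct): 305; offset = 305 + 25 - 1 = 329
Weekday index = (4 + 329) mod 7 = 4

Day of the week: Friday


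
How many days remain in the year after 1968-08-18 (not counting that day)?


Day of year: 231 of 366
Remaining = 366 - 231

135 days


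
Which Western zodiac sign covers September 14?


Date: September 14
Conventional tropical zodiac dates: Virgo from August 23 onward; Libra starts September 23
September 14 falls within the Virgo range

Virgo


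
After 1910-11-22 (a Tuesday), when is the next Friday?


Current: Tuesday
Target: Friday
Days ahead: 3

Next Friday: 1910-11-25


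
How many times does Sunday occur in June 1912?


June 1912 has 30 days
Anchor: Jan 1, 1912. With p = 1912 - 1 = 1911: (p + p//4 - p//100 + p//400) mod 7 = (1911 + 477 - 19 + 4) mod 7 = 2373 mod 7 = 0 -> Monday (Mon=0 ... Sun=6)
Days before June (Jan-May): 152; June 1 index = (0 + 152) mod 7 = 5 -> Saturday
First Sunday is June 2
Sundays: 2, 9, 16, 23, 30

5 Sundays


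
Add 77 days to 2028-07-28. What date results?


Start: 2028-07-28, add 77 days
July 2028 has 31 days: 31 - 28 = 3 days to July 31 -> 74 left
August 2028 has 31 days -> 43 left
September 2028 has 30 days -> 13 left
October 2028: 13 <= 31 -> lands on October 13

Result: 2028-10-13
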